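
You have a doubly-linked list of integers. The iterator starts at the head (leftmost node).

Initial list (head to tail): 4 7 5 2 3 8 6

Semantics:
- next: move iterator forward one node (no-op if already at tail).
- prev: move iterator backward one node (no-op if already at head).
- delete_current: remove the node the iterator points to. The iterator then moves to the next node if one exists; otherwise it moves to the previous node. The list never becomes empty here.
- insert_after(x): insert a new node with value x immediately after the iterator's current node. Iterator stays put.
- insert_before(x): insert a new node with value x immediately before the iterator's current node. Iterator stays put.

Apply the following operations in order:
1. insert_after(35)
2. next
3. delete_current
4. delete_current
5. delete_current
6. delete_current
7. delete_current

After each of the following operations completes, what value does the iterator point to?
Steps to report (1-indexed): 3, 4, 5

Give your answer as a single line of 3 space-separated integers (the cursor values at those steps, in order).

After 1 (insert_after(35)): list=[4, 35, 7, 5, 2, 3, 8, 6] cursor@4
After 2 (next): list=[4, 35, 7, 5, 2, 3, 8, 6] cursor@35
After 3 (delete_current): list=[4, 7, 5, 2, 3, 8, 6] cursor@7
After 4 (delete_current): list=[4, 5, 2, 3, 8, 6] cursor@5
After 5 (delete_current): list=[4, 2, 3, 8, 6] cursor@2
After 6 (delete_current): list=[4, 3, 8, 6] cursor@3
After 7 (delete_current): list=[4, 8, 6] cursor@8

Answer: 7 5 2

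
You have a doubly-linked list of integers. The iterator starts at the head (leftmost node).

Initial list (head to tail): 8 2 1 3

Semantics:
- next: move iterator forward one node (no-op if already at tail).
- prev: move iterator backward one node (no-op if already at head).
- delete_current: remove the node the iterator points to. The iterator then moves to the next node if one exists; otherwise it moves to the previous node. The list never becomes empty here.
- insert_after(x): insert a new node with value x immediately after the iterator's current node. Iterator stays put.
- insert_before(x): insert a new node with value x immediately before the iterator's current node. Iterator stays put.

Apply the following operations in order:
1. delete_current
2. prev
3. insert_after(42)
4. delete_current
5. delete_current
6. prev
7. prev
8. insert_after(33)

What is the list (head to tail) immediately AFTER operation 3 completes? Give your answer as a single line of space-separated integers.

Answer: 2 42 1 3

Derivation:
After 1 (delete_current): list=[2, 1, 3] cursor@2
After 2 (prev): list=[2, 1, 3] cursor@2
After 3 (insert_after(42)): list=[2, 42, 1, 3] cursor@2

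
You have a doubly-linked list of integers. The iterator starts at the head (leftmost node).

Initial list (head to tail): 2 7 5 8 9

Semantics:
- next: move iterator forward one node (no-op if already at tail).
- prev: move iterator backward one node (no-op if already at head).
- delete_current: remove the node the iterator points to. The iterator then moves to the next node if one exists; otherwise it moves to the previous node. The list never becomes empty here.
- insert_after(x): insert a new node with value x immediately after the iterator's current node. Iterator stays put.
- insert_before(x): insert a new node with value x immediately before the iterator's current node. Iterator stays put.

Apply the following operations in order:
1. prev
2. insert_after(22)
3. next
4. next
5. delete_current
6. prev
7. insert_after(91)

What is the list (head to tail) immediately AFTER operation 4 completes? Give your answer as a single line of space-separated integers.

After 1 (prev): list=[2, 7, 5, 8, 9] cursor@2
After 2 (insert_after(22)): list=[2, 22, 7, 5, 8, 9] cursor@2
After 3 (next): list=[2, 22, 7, 5, 8, 9] cursor@22
After 4 (next): list=[2, 22, 7, 5, 8, 9] cursor@7

Answer: 2 22 7 5 8 9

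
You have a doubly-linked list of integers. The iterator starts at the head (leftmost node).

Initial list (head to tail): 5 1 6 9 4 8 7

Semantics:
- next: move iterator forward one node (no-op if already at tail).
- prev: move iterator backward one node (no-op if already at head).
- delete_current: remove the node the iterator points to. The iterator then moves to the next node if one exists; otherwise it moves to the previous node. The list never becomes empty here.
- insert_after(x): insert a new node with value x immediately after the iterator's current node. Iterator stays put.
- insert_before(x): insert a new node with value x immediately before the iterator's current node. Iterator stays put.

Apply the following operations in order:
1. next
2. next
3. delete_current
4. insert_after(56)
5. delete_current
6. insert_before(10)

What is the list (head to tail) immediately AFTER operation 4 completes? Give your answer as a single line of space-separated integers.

After 1 (next): list=[5, 1, 6, 9, 4, 8, 7] cursor@1
After 2 (next): list=[5, 1, 6, 9, 4, 8, 7] cursor@6
After 3 (delete_current): list=[5, 1, 9, 4, 8, 7] cursor@9
After 4 (insert_after(56)): list=[5, 1, 9, 56, 4, 8, 7] cursor@9

Answer: 5 1 9 56 4 8 7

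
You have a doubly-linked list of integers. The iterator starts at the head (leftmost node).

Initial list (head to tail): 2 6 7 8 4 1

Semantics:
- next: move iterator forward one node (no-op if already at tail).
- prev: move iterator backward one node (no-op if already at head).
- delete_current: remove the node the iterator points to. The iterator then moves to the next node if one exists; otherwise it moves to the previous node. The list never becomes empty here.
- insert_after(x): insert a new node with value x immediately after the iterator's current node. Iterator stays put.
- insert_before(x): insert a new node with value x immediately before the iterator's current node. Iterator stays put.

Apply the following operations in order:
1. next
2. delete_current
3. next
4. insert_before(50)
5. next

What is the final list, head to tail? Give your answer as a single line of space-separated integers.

Answer: 2 7 50 8 4 1

Derivation:
After 1 (next): list=[2, 6, 7, 8, 4, 1] cursor@6
After 2 (delete_current): list=[2, 7, 8, 4, 1] cursor@7
After 3 (next): list=[2, 7, 8, 4, 1] cursor@8
After 4 (insert_before(50)): list=[2, 7, 50, 8, 4, 1] cursor@8
After 5 (next): list=[2, 7, 50, 8, 4, 1] cursor@4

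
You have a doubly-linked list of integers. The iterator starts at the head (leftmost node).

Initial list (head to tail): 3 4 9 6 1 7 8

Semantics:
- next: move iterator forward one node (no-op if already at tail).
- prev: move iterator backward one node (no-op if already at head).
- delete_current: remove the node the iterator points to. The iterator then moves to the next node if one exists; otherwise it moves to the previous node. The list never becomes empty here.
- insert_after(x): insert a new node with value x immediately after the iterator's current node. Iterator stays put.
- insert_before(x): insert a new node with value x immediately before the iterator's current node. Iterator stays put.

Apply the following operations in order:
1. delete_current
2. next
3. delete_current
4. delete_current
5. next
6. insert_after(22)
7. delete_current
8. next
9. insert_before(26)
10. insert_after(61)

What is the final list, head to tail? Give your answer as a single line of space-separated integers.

After 1 (delete_current): list=[4, 9, 6, 1, 7, 8] cursor@4
After 2 (next): list=[4, 9, 6, 1, 7, 8] cursor@9
After 3 (delete_current): list=[4, 6, 1, 7, 8] cursor@6
After 4 (delete_current): list=[4, 1, 7, 8] cursor@1
After 5 (next): list=[4, 1, 7, 8] cursor@7
After 6 (insert_after(22)): list=[4, 1, 7, 22, 8] cursor@7
After 7 (delete_current): list=[4, 1, 22, 8] cursor@22
After 8 (next): list=[4, 1, 22, 8] cursor@8
After 9 (insert_before(26)): list=[4, 1, 22, 26, 8] cursor@8
After 10 (insert_after(61)): list=[4, 1, 22, 26, 8, 61] cursor@8

Answer: 4 1 22 26 8 61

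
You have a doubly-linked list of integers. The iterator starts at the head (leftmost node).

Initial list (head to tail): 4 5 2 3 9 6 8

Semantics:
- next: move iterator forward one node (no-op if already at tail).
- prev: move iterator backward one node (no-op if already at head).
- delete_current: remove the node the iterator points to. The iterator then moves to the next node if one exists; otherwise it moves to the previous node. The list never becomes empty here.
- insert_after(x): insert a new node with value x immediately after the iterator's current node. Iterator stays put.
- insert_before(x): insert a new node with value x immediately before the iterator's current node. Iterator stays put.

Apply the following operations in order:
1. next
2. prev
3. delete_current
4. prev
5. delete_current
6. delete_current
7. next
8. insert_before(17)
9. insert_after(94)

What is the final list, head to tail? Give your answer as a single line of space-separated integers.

Answer: 3 17 9 94 6 8

Derivation:
After 1 (next): list=[4, 5, 2, 3, 9, 6, 8] cursor@5
After 2 (prev): list=[4, 5, 2, 3, 9, 6, 8] cursor@4
After 3 (delete_current): list=[5, 2, 3, 9, 6, 8] cursor@5
After 4 (prev): list=[5, 2, 3, 9, 6, 8] cursor@5
After 5 (delete_current): list=[2, 3, 9, 6, 8] cursor@2
After 6 (delete_current): list=[3, 9, 6, 8] cursor@3
After 7 (next): list=[3, 9, 6, 8] cursor@9
After 8 (insert_before(17)): list=[3, 17, 9, 6, 8] cursor@9
After 9 (insert_after(94)): list=[3, 17, 9, 94, 6, 8] cursor@9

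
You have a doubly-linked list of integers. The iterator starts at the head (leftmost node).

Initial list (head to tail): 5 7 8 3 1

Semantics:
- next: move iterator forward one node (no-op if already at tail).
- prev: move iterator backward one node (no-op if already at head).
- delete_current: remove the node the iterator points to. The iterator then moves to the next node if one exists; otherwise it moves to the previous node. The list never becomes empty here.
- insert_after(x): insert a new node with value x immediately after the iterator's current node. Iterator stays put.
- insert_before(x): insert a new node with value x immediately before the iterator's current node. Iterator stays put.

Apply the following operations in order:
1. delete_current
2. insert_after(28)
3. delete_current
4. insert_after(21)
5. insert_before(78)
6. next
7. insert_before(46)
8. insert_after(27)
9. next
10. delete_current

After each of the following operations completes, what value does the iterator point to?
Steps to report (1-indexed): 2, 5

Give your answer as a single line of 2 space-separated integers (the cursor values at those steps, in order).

After 1 (delete_current): list=[7, 8, 3, 1] cursor@7
After 2 (insert_after(28)): list=[7, 28, 8, 3, 1] cursor@7
After 3 (delete_current): list=[28, 8, 3, 1] cursor@28
After 4 (insert_after(21)): list=[28, 21, 8, 3, 1] cursor@28
After 5 (insert_before(78)): list=[78, 28, 21, 8, 3, 1] cursor@28
After 6 (next): list=[78, 28, 21, 8, 3, 1] cursor@21
After 7 (insert_before(46)): list=[78, 28, 46, 21, 8, 3, 1] cursor@21
After 8 (insert_after(27)): list=[78, 28, 46, 21, 27, 8, 3, 1] cursor@21
After 9 (next): list=[78, 28, 46, 21, 27, 8, 3, 1] cursor@27
After 10 (delete_current): list=[78, 28, 46, 21, 8, 3, 1] cursor@8

Answer: 7 28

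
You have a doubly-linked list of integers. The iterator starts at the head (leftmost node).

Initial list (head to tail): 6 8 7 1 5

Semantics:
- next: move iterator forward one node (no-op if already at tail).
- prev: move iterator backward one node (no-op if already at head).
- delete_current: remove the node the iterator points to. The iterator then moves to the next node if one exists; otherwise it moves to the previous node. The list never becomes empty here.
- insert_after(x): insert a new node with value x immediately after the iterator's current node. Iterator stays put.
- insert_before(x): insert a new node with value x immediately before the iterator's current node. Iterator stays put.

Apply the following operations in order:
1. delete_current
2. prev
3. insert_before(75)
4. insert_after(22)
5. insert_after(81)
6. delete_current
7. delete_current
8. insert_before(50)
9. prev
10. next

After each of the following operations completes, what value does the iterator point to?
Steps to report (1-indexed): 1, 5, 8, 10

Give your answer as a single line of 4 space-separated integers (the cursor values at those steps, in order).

After 1 (delete_current): list=[8, 7, 1, 5] cursor@8
After 2 (prev): list=[8, 7, 1, 5] cursor@8
After 3 (insert_before(75)): list=[75, 8, 7, 1, 5] cursor@8
After 4 (insert_after(22)): list=[75, 8, 22, 7, 1, 5] cursor@8
After 5 (insert_after(81)): list=[75, 8, 81, 22, 7, 1, 5] cursor@8
After 6 (delete_current): list=[75, 81, 22, 7, 1, 5] cursor@81
After 7 (delete_current): list=[75, 22, 7, 1, 5] cursor@22
After 8 (insert_before(50)): list=[75, 50, 22, 7, 1, 5] cursor@22
After 9 (prev): list=[75, 50, 22, 7, 1, 5] cursor@50
After 10 (next): list=[75, 50, 22, 7, 1, 5] cursor@22

Answer: 8 8 22 22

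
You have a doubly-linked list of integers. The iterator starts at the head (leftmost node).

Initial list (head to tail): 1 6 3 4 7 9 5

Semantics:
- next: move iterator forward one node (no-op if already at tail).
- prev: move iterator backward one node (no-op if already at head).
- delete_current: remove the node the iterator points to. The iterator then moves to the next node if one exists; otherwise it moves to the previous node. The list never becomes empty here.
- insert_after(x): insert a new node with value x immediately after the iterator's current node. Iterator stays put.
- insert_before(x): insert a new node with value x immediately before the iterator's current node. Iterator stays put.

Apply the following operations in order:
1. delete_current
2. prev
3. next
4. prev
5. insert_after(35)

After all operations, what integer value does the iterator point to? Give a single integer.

Answer: 6

Derivation:
After 1 (delete_current): list=[6, 3, 4, 7, 9, 5] cursor@6
After 2 (prev): list=[6, 3, 4, 7, 9, 5] cursor@6
After 3 (next): list=[6, 3, 4, 7, 9, 5] cursor@3
After 4 (prev): list=[6, 3, 4, 7, 9, 5] cursor@6
After 5 (insert_after(35)): list=[6, 35, 3, 4, 7, 9, 5] cursor@6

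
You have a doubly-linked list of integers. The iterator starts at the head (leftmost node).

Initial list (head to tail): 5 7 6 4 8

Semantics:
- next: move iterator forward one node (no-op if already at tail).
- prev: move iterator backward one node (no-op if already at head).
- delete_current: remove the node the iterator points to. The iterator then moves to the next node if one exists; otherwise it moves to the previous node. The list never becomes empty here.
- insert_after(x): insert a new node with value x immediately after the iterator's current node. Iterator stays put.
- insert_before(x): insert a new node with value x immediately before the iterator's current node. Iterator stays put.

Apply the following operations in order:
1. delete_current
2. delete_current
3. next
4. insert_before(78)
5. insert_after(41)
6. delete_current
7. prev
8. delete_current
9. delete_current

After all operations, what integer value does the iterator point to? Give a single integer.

After 1 (delete_current): list=[7, 6, 4, 8] cursor@7
After 2 (delete_current): list=[6, 4, 8] cursor@6
After 3 (next): list=[6, 4, 8] cursor@4
After 4 (insert_before(78)): list=[6, 78, 4, 8] cursor@4
After 5 (insert_after(41)): list=[6, 78, 4, 41, 8] cursor@4
After 6 (delete_current): list=[6, 78, 41, 8] cursor@41
After 7 (prev): list=[6, 78, 41, 8] cursor@78
After 8 (delete_current): list=[6, 41, 8] cursor@41
After 9 (delete_current): list=[6, 8] cursor@8

Answer: 8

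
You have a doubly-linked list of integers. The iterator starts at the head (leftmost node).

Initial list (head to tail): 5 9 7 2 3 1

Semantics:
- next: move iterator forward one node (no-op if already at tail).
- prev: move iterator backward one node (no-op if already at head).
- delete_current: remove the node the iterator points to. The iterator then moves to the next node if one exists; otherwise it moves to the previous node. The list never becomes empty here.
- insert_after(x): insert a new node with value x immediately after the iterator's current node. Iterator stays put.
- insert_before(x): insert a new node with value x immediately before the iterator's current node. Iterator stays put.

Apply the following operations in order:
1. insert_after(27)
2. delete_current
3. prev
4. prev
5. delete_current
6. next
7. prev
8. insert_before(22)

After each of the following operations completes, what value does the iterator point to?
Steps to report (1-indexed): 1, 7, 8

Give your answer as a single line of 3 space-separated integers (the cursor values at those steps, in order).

Answer: 5 9 9

Derivation:
After 1 (insert_after(27)): list=[5, 27, 9, 7, 2, 3, 1] cursor@5
After 2 (delete_current): list=[27, 9, 7, 2, 3, 1] cursor@27
After 3 (prev): list=[27, 9, 7, 2, 3, 1] cursor@27
After 4 (prev): list=[27, 9, 7, 2, 3, 1] cursor@27
After 5 (delete_current): list=[9, 7, 2, 3, 1] cursor@9
After 6 (next): list=[9, 7, 2, 3, 1] cursor@7
After 7 (prev): list=[9, 7, 2, 3, 1] cursor@9
After 8 (insert_before(22)): list=[22, 9, 7, 2, 3, 1] cursor@9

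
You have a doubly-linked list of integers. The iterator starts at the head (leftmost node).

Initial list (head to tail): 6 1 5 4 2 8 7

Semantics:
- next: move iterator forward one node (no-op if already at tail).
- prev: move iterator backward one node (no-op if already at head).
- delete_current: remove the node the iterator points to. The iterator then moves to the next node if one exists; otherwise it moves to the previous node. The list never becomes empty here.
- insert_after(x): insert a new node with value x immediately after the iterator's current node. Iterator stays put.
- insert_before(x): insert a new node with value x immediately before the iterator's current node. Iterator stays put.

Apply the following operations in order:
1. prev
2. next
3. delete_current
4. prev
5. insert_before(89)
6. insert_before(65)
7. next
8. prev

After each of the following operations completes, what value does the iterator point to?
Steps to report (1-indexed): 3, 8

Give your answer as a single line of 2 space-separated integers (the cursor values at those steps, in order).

Answer: 5 6

Derivation:
After 1 (prev): list=[6, 1, 5, 4, 2, 8, 7] cursor@6
After 2 (next): list=[6, 1, 5, 4, 2, 8, 7] cursor@1
After 3 (delete_current): list=[6, 5, 4, 2, 8, 7] cursor@5
After 4 (prev): list=[6, 5, 4, 2, 8, 7] cursor@6
After 5 (insert_before(89)): list=[89, 6, 5, 4, 2, 8, 7] cursor@6
After 6 (insert_before(65)): list=[89, 65, 6, 5, 4, 2, 8, 7] cursor@6
After 7 (next): list=[89, 65, 6, 5, 4, 2, 8, 7] cursor@5
After 8 (prev): list=[89, 65, 6, 5, 4, 2, 8, 7] cursor@6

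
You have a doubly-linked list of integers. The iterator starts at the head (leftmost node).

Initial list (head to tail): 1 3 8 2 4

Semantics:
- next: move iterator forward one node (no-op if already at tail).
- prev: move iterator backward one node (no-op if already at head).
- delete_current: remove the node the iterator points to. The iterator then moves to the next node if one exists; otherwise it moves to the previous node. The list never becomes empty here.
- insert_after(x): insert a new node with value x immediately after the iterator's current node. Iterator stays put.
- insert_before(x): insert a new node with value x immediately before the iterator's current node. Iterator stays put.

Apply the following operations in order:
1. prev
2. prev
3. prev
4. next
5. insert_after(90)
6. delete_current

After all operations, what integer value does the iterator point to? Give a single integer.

Answer: 90

Derivation:
After 1 (prev): list=[1, 3, 8, 2, 4] cursor@1
After 2 (prev): list=[1, 3, 8, 2, 4] cursor@1
After 3 (prev): list=[1, 3, 8, 2, 4] cursor@1
After 4 (next): list=[1, 3, 8, 2, 4] cursor@3
After 5 (insert_after(90)): list=[1, 3, 90, 8, 2, 4] cursor@3
After 6 (delete_current): list=[1, 90, 8, 2, 4] cursor@90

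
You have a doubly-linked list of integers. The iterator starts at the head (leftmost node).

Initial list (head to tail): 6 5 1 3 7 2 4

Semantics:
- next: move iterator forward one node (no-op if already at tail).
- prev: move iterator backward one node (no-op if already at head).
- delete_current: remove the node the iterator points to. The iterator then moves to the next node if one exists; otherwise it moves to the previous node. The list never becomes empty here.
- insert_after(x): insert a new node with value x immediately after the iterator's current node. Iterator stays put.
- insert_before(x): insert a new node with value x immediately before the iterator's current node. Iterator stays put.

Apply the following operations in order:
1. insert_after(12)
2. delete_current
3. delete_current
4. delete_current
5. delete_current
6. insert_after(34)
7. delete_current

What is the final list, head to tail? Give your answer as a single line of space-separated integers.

Answer: 34 7 2 4

Derivation:
After 1 (insert_after(12)): list=[6, 12, 5, 1, 3, 7, 2, 4] cursor@6
After 2 (delete_current): list=[12, 5, 1, 3, 7, 2, 4] cursor@12
After 3 (delete_current): list=[5, 1, 3, 7, 2, 4] cursor@5
After 4 (delete_current): list=[1, 3, 7, 2, 4] cursor@1
After 5 (delete_current): list=[3, 7, 2, 4] cursor@3
After 6 (insert_after(34)): list=[3, 34, 7, 2, 4] cursor@3
After 7 (delete_current): list=[34, 7, 2, 4] cursor@34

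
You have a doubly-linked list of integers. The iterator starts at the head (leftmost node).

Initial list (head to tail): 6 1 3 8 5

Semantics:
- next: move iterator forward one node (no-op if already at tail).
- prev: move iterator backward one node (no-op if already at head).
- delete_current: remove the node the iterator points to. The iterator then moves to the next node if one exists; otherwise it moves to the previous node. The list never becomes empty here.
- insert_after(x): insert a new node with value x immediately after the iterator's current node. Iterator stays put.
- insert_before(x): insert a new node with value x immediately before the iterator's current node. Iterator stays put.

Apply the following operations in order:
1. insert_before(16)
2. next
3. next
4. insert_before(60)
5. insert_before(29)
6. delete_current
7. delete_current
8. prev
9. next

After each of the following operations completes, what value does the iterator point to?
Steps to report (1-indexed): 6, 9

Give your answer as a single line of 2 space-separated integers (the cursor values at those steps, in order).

Answer: 8 5

Derivation:
After 1 (insert_before(16)): list=[16, 6, 1, 3, 8, 5] cursor@6
After 2 (next): list=[16, 6, 1, 3, 8, 5] cursor@1
After 3 (next): list=[16, 6, 1, 3, 8, 5] cursor@3
After 4 (insert_before(60)): list=[16, 6, 1, 60, 3, 8, 5] cursor@3
After 5 (insert_before(29)): list=[16, 6, 1, 60, 29, 3, 8, 5] cursor@3
After 6 (delete_current): list=[16, 6, 1, 60, 29, 8, 5] cursor@8
After 7 (delete_current): list=[16, 6, 1, 60, 29, 5] cursor@5
After 8 (prev): list=[16, 6, 1, 60, 29, 5] cursor@29
After 9 (next): list=[16, 6, 1, 60, 29, 5] cursor@5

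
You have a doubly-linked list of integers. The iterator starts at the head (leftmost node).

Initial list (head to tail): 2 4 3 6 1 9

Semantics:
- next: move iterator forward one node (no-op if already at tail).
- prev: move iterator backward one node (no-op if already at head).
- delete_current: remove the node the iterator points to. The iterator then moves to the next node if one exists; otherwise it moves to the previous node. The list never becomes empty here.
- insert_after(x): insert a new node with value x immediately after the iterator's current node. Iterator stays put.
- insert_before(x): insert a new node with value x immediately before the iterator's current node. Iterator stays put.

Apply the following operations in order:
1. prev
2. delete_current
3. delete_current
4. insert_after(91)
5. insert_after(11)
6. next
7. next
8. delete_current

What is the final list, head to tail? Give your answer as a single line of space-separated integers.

After 1 (prev): list=[2, 4, 3, 6, 1, 9] cursor@2
After 2 (delete_current): list=[4, 3, 6, 1, 9] cursor@4
After 3 (delete_current): list=[3, 6, 1, 9] cursor@3
After 4 (insert_after(91)): list=[3, 91, 6, 1, 9] cursor@3
After 5 (insert_after(11)): list=[3, 11, 91, 6, 1, 9] cursor@3
After 6 (next): list=[3, 11, 91, 6, 1, 9] cursor@11
After 7 (next): list=[3, 11, 91, 6, 1, 9] cursor@91
After 8 (delete_current): list=[3, 11, 6, 1, 9] cursor@6

Answer: 3 11 6 1 9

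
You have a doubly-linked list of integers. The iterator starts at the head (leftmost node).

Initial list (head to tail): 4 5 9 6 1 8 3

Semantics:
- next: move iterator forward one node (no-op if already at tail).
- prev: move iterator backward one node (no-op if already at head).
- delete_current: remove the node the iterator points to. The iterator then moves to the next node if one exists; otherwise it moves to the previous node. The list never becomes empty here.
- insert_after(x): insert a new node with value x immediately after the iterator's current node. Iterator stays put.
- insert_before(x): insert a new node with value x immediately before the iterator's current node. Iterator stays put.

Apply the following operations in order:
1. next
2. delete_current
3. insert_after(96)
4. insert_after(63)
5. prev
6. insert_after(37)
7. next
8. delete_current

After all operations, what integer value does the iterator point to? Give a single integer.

After 1 (next): list=[4, 5, 9, 6, 1, 8, 3] cursor@5
After 2 (delete_current): list=[4, 9, 6, 1, 8, 3] cursor@9
After 3 (insert_after(96)): list=[4, 9, 96, 6, 1, 8, 3] cursor@9
After 4 (insert_after(63)): list=[4, 9, 63, 96, 6, 1, 8, 3] cursor@9
After 5 (prev): list=[4, 9, 63, 96, 6, 1, 8, 3] cursor@4
After 6 (insert_after(37)): list=[4, 37, 9, 63, 96, 6, 1, 8, 3] cursor@4
After 7 (next): list=[4, 37, 9, 63, 96, 6, 1, 8, 3] cursor@37
After 8 (delete_current): list=[4, 9, 63, 96, 6, 1, 8, 3] cursor@9

Answer: 9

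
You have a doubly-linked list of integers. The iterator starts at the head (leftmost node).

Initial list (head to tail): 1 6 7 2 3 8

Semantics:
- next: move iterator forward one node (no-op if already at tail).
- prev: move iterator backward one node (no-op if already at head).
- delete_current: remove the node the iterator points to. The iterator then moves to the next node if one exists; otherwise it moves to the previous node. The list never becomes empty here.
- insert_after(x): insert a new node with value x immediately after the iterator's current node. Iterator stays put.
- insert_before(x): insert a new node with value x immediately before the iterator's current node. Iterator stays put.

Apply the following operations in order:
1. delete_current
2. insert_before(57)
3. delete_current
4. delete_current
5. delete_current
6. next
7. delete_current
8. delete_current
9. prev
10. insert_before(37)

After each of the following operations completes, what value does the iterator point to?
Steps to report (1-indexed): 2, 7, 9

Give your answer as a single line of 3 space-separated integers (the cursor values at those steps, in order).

After 1 (delete_current): list=[6, 7, 2, 3, 8] cursor@6
After 2 (insert_before(57)): list=[57, 6, 7, 2, 3, 8] cursor@6
After 3 (delete_current): list=[57, 7, 2, 3, 8] cursor@7
After 4 (delete_current): list=[57, 2, 3, 8] cursor@2
After 5 (delete_current): list=[57, 3, 8] cursor@3
After 6 (next): list=[57, 3, 8] cursor@8
After 7 (delete_current): list=[57, 3] cursor@3
After 8 (delete_current): list=[57] cursor@57
After 9 (prev): list=[57] cursor@57
After 10 (insert_before(37)): list=[37, 57] cursor@57

Answer: 6 3 57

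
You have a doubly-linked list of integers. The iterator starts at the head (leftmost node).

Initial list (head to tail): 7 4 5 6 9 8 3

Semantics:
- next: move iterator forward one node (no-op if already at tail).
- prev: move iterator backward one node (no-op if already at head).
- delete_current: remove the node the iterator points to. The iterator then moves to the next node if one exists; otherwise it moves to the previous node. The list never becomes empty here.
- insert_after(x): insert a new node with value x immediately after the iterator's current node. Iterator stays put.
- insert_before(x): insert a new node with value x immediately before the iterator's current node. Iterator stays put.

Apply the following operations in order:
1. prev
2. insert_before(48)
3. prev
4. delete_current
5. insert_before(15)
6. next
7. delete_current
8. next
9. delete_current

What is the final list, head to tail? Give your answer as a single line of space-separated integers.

Answer: 15 7 5 9 8 3

Derivation:
After 1 (prev): list=[7, 4, 5, 6, 9, 8, 3] cursor@7
After 2 (insert_before(48)): list=[48, 7, 4, 5, 6, 9, 8, 3] cursor@7
After 3 (prev): list=[48, 7, 4, 5, 6, 9, 8, 3] cursor@48
After 4 (delete_current): list=[7, 4, 5, 6, 9, 8, 3] cursor@7
After 5 (insert_before(15)): list=[15, 7, 4, 5, 6, 9, 8, 3] cursor@7
After 6 (next): list=[15, 7, 4, 5, 6, 9, 8, 3] cursor@4
After 7 (delete_current): list=[15, 7, 5, 6, 9, 8, 3] cursor@5
After 8 (next): list=[15, 7, 5, 6, 9, 8, 3] cursor@6
After 9 (delete_current): list=[15, 7, 5, 9, 8, 3] cursor@9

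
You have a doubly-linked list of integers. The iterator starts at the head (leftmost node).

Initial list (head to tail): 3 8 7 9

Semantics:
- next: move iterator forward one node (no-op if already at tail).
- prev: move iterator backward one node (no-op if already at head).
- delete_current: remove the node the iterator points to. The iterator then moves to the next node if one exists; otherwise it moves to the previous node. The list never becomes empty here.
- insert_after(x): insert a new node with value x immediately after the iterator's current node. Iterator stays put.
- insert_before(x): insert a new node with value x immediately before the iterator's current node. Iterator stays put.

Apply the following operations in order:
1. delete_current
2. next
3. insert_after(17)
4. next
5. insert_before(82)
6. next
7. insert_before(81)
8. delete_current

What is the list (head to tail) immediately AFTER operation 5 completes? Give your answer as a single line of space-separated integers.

After 1 (delete_current): list=[8, 7, 9] cursor@8
After 2 (next): list=[8, 7, 9] cursor@7
After 3 (insert_after(17)): list=[8, 7, 17, 9] cursor@7
After 4 (next): list=[8, 7, 17, 9] cursor@17
After 5 (insert_before(82)): list=[8, 7, 82, 17, 9] cursor@17

Answer: 8 7 82 17 9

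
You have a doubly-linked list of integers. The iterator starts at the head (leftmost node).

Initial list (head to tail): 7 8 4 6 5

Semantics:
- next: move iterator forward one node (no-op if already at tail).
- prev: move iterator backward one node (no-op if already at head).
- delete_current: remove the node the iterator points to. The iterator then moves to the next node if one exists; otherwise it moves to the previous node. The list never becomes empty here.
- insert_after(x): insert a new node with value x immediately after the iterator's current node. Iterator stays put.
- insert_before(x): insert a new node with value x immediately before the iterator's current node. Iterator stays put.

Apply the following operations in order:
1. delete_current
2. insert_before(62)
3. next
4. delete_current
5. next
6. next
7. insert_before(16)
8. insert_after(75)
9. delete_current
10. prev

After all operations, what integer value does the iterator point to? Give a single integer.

Answer: 16

Derivation:
After 1 (delete_current): list=[8, 4, 6, 5] cursor@8
After 2 (insert_before(62)): list=[62, 8, 4, 6, 5] cursor@8
After 3 (next): list=[62, 8, 4, 6, 5] cursor@4
After 4 (delete_current): list=[62, 8, 6, 5] cursor@6
After 5 (next): list=[62, 8, 6, 5] cursor@5
After 6 (next): list=[62, 8, 6, 5] cursor@5
After 7 (insert_before(16)): list=[62, 8, 6, 16, 5] cursor@5
After 8 (insert_after(75)): list=[62, 8, 6, 16, 5, 75] cursor@5
After 9 (delete_current): list=[62, 8, 6, 16, 75] cursor@75
After 10 (prev): list=[62, 8, 6, 16, 75] cursor@16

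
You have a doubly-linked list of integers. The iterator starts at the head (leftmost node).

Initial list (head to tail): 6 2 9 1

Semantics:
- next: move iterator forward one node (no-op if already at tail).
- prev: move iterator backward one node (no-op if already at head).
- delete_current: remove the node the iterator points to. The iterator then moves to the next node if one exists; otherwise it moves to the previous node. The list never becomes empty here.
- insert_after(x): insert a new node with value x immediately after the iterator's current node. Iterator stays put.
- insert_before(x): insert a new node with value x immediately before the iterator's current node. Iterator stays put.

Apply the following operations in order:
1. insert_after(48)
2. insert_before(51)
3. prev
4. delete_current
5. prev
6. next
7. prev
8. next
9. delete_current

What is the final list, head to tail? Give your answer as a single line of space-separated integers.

Answer: 6 2 9 1

Derivation:
After 1 (insert_after(48)): list=[6, 48, 2, 9, 1] cursor@6
After 2 (insert_before(51)): list=[51, 6, 48, 2, 9, 1] cursor@6
After 3 (prev): list=[51, 6, 48, 2, 9, 1] cursor@51
After 4 (delete_current): list=[6, 48, 2, 9, 1] cursor@6
After 5 (prev): list=[6, 48, 2, 9, 1] cursor@6
After 6 (next): list=[6, 48, 2, 9, 1] cursor@48
After 7 (prev): list=[6, 48, 2, 9, 1] cursor@6
After 8 (next): list=[6, 48, 2, 9, 1] cursor@48
After 9 (delete_current): list=[6, 2, 9, 1] cursor@2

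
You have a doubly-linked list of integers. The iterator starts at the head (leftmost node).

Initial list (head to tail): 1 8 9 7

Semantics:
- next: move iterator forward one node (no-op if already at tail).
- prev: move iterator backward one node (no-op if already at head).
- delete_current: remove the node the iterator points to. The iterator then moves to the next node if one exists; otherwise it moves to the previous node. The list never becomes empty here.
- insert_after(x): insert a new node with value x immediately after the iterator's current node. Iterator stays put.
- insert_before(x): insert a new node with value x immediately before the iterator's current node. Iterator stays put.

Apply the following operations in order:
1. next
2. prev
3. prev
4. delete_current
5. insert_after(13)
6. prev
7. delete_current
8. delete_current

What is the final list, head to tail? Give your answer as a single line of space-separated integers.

After 1 (next): list=[1, 8, 9, 7] cursor@8
After 2 (prev): list=[1, 8, 9, 7] cursor@1
After 3 (prev): list=[1, 8, 9, 7] cursor@1
After 4 (delete_current): list=[8, 9, 7] cursor@8
After 5 (insert_after(13)): list=[8, 13, 9, 7] cursor@8
After 6 (prev): list=[8, 13, 9, 7] cursor@8
After 7 (delete_current): list=[13, 9, 7] cursor@13
After 8 (delete_current): list=[9, 7] cursor@9

Answer: 9 7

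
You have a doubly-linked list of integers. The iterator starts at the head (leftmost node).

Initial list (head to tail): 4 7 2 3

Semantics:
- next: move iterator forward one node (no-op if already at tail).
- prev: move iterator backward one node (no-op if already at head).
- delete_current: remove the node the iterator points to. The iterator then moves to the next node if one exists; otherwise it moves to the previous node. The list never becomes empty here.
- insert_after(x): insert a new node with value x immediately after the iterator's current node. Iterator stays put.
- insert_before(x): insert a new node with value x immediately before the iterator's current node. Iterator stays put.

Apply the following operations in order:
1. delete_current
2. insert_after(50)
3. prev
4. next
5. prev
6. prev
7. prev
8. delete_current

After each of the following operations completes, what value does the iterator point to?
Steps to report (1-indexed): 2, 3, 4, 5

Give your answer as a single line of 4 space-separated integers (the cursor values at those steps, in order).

After 1 (delete_current): list=[7, 2, 3] cursor@7
After 2 (insert_after(50)): list=[7, 50, 2, 3] cursor@7
After 3 (prev): list=[7, 50, 2, 3] cursor@7
After 4 (next): list=[7, 50, 2, 3] cursor@50
After 5 (prev): list=[7, 50, 2, 3] cursor@7
After 6 (prev): list=[7, 50, 2, 3] cursor@7
After 7 (prev): list=[7, 50, 2, 3] cursor@7
After 8 (delete_current): list=[50, 2, 3] cursor@50

Answer: 7 7 50 7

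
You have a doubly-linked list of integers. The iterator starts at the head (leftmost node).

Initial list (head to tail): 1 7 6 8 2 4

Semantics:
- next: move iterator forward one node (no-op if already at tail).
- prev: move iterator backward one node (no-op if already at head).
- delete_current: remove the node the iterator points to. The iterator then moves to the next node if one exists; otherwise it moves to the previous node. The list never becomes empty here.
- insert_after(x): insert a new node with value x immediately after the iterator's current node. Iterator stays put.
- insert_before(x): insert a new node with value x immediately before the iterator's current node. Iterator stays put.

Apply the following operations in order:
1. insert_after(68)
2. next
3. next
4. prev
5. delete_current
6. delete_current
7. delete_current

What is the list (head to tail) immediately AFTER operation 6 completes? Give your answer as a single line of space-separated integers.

Answer: 1 6 8 2 4

Derivation:
After 1 (insert_after(68)): list=[1, 68, 7, 6, 8, 2, 4] cursor@1
After 2 (next): list=[1, 68, 7, 6, 8, 2, 4] cursor@68
After 3 (next): list=[1, 68, 7, 6, 8, 2, 4] cursor@7
After 4 (prev): list=[1, 68, 7, 6, 8, 2, 4] cursor@68
After 5 (delete_current): list=[1, 7, 6, 8, 2, 4] cursor@7
After 6 (delete_current): list=[1, 6, 8, 2, 4] cursor@6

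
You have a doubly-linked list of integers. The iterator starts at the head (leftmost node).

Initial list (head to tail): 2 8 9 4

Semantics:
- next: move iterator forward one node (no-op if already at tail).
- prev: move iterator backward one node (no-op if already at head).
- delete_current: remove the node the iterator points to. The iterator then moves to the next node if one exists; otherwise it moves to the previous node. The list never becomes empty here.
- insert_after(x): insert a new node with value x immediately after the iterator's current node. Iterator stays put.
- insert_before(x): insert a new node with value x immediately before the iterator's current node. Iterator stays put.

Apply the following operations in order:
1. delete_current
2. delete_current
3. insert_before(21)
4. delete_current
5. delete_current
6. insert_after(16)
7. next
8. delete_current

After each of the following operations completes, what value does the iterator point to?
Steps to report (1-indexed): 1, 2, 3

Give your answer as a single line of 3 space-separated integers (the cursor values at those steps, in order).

Answer: 8 9 9

Derivation:
After 1 (delete_current): list=[8, 9, 4] cursor@8
After 2 (delete_current): list=[9, 4] cursor@9
After 3 (insert_before(21)): list=[21, 9, 4] cursor@9
After 4 (delete_current): list=[21, 4] cursor@4
After 5 (delete_current): list=[21] cursor@21
After 6 (insert_after(16)): list=[21, 16] cursor@21
After 7 (next): list=[21, 16] cursor@16
After 8 (delete_current): list=[21] cursor@21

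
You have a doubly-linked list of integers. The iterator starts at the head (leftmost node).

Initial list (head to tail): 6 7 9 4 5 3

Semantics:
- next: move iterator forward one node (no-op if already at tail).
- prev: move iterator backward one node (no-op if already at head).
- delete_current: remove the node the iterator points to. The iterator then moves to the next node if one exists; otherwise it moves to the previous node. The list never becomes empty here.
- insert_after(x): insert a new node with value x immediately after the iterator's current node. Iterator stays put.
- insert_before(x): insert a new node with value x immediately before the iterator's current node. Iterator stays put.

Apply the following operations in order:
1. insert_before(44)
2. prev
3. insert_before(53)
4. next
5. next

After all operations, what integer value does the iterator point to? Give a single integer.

After 1 (insert_before(44)): list=[44, 6, 7, 9, 4, 5, 3] cursor@6
After 2 (prev): list=[44, 6, 7, 9, 4, 5, 3] cursor@44
After 3 (insert_before(53)): list=[53, 44, 6, 7, 9, 4, 5, 3] cursor@44
After 4 (next): list=[53, 44, 6, 7, 9, 4, 5, 3] cursor@6
After 5 (next): list=[53, 44, 6, 7, 9, 4, 5, 3] cursor@7

Answer: 7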